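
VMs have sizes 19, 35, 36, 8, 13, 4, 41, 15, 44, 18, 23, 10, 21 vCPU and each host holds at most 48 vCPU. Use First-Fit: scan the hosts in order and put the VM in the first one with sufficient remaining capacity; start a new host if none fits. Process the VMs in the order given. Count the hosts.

19 vCPU → host 1 (remaining 29 vCPU)
35 vCPU → host 2 (remaining 13 vCPU)
36 vCPU → host 3 (remaining 12 vCPU)
8 vCPU → host 1 (remaining 21 vCPU)
13 vCPU → host 1 (remaining 8 vCPU)
4 vCPU → host 1 (remaining 4 vCPU)
41 vCPU → host 4 (remaining 7 vCPU)
15 vCPU → host 5 (remaining 33 vCPU)
44 vCPU → host 6 (remaining 4 vCPU)
18 vCPU → host 5 (remaining 15 vCPU)
23 vCPU → host 7 (remaining 25 vCPU)
10 vCPU → host 2 (remaining 3 vCPU)
21 vCPU → host 7 (remaining 4 vCPU)
Final hosts: [19,8,13,4] [35,10] [36] [41] [15,18] [44] [23,21].

7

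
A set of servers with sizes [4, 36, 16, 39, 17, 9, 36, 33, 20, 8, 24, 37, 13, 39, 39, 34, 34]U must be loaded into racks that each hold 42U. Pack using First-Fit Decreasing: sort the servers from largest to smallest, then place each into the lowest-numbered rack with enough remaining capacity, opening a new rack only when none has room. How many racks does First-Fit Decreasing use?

12

Sorted descending: 39, 39, 39, 37, 36, 36, 34, 34, 33, 24, 20, 17, 16, 13, 9, 8, 4.
Put 39U in rack 1; 3U remain.
Put 39U in rack 2; 3U remain.
Put 39U in rack 3; 3U remain.
Put 37U in rack 4; 5U remain.
Put 36U in rack 5; 6U remain.
Put 36U in rack 6; 6U remain.
Put 34U in rack 7; 8U remain.
Put 34U in rack 8; 8U remain.
Put 33U in rack 9; 9U remain.
Put 24U in rack 10; 18U remain.
Put 20U in rack 11; 22U remain.
Put 17U in rack 10; 1U remain.
Put 16U in rack 11; 6U remain.
Put 13U in rack 12; 29U remain.
Put 9U in rack 9; 0U remain.
Put 8U in rack 7; 0U remain.
Put 4U in rack 4; 1U remain.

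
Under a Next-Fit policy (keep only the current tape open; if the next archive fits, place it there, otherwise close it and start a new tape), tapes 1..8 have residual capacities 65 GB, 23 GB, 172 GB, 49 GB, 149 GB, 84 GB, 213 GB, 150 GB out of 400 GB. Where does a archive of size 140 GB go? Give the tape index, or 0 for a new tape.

8

Next-Fit only looks at tape 8, which has 150 GB free.
140 GB fits there.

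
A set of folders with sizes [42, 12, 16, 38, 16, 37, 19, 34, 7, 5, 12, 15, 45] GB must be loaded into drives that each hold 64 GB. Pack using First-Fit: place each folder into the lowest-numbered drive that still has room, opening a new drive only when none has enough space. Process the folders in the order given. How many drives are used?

drive 1: place 42 GB, 22 GB left
drive 1: place 12 GB, 10 GB left
drive 2: place 16 GB, 48 GB left
drive 2: place 38 GB, 10 GB left
drive 3: place 16 GB, 48 GB left
drive 3: place 37 GB, 11 GB left
drive 4: place 19 GB, 45 GB left
drive 4: place 34 GB, 11 GB left
drive 1: place 7 GB, 3 GB left
drive 2: place 5 GB, 5 GB left
drive 5: place 12 GB, 52 GB left
drive 5: place 15 GB, 37 GB left
drive 6: place 45 GB, 19 GB left
Final drives: [42,12,7] [16,38,5] [16,37] [19,34] [12,15] [45].

6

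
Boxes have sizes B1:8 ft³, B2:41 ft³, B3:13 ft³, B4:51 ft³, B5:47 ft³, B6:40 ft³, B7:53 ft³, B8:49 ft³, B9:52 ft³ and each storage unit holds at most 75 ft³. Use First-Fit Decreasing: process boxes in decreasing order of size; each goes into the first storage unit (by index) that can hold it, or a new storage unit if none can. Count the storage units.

Sorted descending: 53, 52, 51, 49, 47, 41, 40, 13, 8.
storage unit 1: place 53 ft³, 22 ft³ left
storage unit 2: place 52 ft³, 23 ft³ left
storage unit 3: place 51 ft³, 24 ft³ left
storage unit 4: place 49 ft³, 26 ft³ left
storage unit 5: place 47 ft³, 28 ft³ left
storage unit 6: place 41 ft³, 34 ft³ left
storage unit 7: place 40 ft³, 35 ft³ left
storage unit 1: place 13 ft³, 9 ft³ left
storage unit 1: place 8 ft³, 1 ft³ left

7 storage units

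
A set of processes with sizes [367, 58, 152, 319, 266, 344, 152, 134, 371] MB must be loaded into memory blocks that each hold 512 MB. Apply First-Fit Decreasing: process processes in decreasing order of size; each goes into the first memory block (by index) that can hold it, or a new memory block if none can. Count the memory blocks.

5 memory blocks

Sorted descending: 371, 367, 344, 319, 266, 152, 152, 134, 58.
Put 371 MB in memory block 1; 141 MB remain.
Put 367 MB in memory block 2; 145 MB remain.
Put 344 MB in memory block 3; 168 MB remain.
Put 319 MB in memory block 4; 193 MB remain.
Put 266 MB in memory block 5; 246 MB remain.
Put 152 MB in memory block 3; 16 MB remain.
Put 152 MB in memory block 4; 41 MB remain.
Put 134 MB in memory block 1; 7 MB remain.
Put 58 MB in memory block 2; 87 MB remain.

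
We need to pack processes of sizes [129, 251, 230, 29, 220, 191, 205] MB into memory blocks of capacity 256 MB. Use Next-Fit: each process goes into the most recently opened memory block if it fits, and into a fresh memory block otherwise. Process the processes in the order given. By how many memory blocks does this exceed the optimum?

0

Next-Fit: [129] [251] [230] [29,220] [191] [205] → 6 memory blocks.
6 processes exceed 128 MB (half the capacity), and no two of those can share a memory block, so at least 6 memory blocks are needed.
So 6 is already optimal.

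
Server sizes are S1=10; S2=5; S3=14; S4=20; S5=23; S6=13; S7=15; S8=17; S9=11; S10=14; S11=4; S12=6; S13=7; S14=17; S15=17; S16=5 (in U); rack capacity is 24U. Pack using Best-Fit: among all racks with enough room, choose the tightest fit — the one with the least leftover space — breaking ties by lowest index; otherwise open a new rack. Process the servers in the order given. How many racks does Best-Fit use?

10 racks

Put S1 (10U) in rack 1; 14U remain.
Put S2 (5U) in rack 1; 9U remain.
Put S3 (14U) in rack 2; 10U remain.
Put S4 (20U) in rack 3; 4U remain.
Put S5 (23U) in rack 4; 1U remain.
Put S6 (13U) in rack 5; 11U remain.
Put S7 (15U) in rack 6; 9U remain.
Put S8 (17U) in rack 7; 7U remain.
Put S9 (11U) in rack 5; 0U remain.
Put S10 (14U) in rack 8; 10U remain.
Put S11 (4U) in rack 3; 0U remain.
Put S12 (6U) in rack 7; 1U remain.
Put S13 (7U) in rack 1; 2U remain.
Put S14 (17U) in rack 9; 7U remain.
Put S15 (17U) in rack 10; 7U remain.
Put S16 (5U) in rack 9; 2U remain.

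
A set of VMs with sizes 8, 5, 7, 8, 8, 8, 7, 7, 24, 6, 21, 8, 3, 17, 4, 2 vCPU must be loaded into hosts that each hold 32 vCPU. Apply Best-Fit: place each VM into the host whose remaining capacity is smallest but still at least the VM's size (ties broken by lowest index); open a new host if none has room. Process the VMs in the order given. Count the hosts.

8 vCPU → host 1 (remaining 24 vCPU)
5 vCPU → host 1 (remaining 19 vCPU)
7 vCPU → host 1 (remaining 12 vCPU)
8 vCPU → host 1 (remaining 4 vCPU)
8 vCPU → host 2 (remaining 24 vCPU)
8 vCPU → host 2 (remaining 16 vCPU)
7 vCPU → host 2 (remaining 9 vCPU)
7 vCPU → host 2 (remaining 2 vCPU)
24 vCPU → host 3 (remaining 8 vCPU)
6 vCPU → host 3 (remaining 2 vCPU)
21 vCPU → host 4 (remaining 11 vCPU)
8 vCPU → host 4 (remaining 3 vCPU)
3 vCPU → host 4 (remaining 0 vCPU)
17 vCPU → host 5 (remaining 15 vCPU)
4 vCPU → host 1 (remaining 0 vCPU)
2 vCPU → host 2 (remaining 0 vCPU)

5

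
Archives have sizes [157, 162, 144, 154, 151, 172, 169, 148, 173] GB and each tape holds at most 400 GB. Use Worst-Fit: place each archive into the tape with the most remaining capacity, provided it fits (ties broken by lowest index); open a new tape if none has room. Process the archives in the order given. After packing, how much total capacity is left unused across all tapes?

570

Put 157 GB in tape 1; 243 GB remain.
Put 162 GB in tape 1; 81 GB remain.
Put 144 GB in tape 2; 256 GB remain.
Put 154 GB in tape 2; 102 GB remain.
Put 151 GB in tape 3; 249 GB remain.
Put 172 GB in tape 3; 77 GB remain.
Put 169 GB in tape 4; 231 GB remain.
Put 148 GB in tape 4; 83 GB remain.
Put 173 GB in tape 5; 227 GB remain.
5 tapes × 400 GB = 2000 GB; used 1430 GB; unused 570 GB.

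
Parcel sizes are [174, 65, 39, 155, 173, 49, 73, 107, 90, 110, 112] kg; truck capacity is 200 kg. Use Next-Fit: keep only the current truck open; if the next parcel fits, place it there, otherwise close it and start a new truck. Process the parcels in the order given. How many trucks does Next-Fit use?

Put 174 kg in truck 1; 26 kg remain.
Put 65 kg in truck 2; 135 kg remain.
Put 39 kg in truck 2; 96 kg remain.
Put 155 kg in truck 3; 45 kg remain.
Put 173 kg in truck 4; 27 kg remain.
Put 49 kg in truck 5; 151 kg remain.
Put 73 kg in truck 5; 78 kg remain.
Put 107 kg in truck 6; 93 kg remain.
Put 90 kg in truck 6; 3 kg remain.
Put 110 kg in truck 7; 90 kg remain.
Put 112 kg in truck 8; 88 kg remain.
Final trucks: [174] [65,39] [155] [173] [49,73] [107,90] [110] [112].

8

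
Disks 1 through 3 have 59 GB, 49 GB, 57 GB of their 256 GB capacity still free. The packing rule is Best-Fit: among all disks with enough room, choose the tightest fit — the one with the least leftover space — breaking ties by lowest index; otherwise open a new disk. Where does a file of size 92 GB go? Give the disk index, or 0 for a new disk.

0

No disk has ≥ 92 GB free, so a new disk is opened.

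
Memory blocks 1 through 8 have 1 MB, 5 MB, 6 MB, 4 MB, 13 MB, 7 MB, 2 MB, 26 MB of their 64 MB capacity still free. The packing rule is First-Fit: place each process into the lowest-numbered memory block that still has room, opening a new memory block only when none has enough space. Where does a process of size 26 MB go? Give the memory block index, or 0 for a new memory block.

Memory blocks with room: memory block 8 (26 MB).
The first with room is memory block 8.

8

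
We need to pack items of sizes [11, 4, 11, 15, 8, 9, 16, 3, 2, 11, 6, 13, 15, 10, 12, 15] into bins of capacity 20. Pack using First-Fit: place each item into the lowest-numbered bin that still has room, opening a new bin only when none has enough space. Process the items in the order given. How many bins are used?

10

Put 11 in bin 1; 9 remain.
Put 4 in bin 1; 5 remain.
Put 11 in bin 2; 9 remain.
Put 15 in bin 3; 5 remain.
Put 8 in bin 2; 1 remain.
Put 9 in bin 4; 11 remain.
Put 16 in bin 5; 4 remain.
Put 3 in bin 1; 2 remain.
Put 2 in bin 1; 0 remain.
Put 11 in bin 4; 0 remain.
Put 6 in bin 6; 14 remain.
Put 13 in bin 6; 1 remain.
Put 15 in bin 7; 5 remain.
Put 10 in bin 8; 10 remain.
Put 12 in bin 9; 8 remain.
Put 15 in bin 10; 5 remain.
Final bins: [11,4,3,2] [11,8] [15] [9,11] [16] [6,13] [15] [10] [12] [15].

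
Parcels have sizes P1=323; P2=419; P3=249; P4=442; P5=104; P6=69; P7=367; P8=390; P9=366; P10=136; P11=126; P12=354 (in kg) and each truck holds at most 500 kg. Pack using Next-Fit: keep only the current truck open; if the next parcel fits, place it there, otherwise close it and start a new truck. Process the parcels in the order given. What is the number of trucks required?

P1 (323 kg) → truck 1 (remaining 177 kg)
P2 (419 kg) → truck 2 (remaining 81 kg)
P3 (249 kg) → truck 3 (remaining 251 kg)
P4 (442 kg) → truck 4 (remaining 58 kg)
P5 (104 kg) → truck 5 (remaining 396 kg)
P6 (69 kg) → truck 5 (remaining 327 kg)
P7 (367 kg) → truck 6 (remaining 133 kg)
P8 (390 kg) → truck 7 (remaining 110 kg)
P9 (366 kg) → truck 8 (remaining 134 kg)
P10 (136 kg) → truck 9 (remaining 364 kg)
P11 (126 kg) → truck 9 (remaining 238 kg)
P12 (354 kg) → truck 10 (remaining 146 kg)
Final trucks: [323] [419] [249] [442] [104,69] [367] [390] [366] [136,126] [354].

10 trucks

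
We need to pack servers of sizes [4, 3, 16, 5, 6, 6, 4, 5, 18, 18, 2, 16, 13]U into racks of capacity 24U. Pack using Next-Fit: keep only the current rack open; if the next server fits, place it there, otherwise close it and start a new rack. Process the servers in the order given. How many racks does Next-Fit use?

6

rack 1: place 4U, 20U left
rack 1: place 3U, 17U left
rack 1: place 16U, 1U left
rack 2: place 5U, 19U left
rack 2: place 6U, 13U left
rack 2: place 6U, 7U left
rack 2: place 4U, 3U left
rack 3: place 5U, 19U left
rack 3: place 18U, 1U left
rack 4: place 18U, 6U left
rack 4: place 2U, 4U left
rack 5: place 16U, 8U left
rack 6: place 13U, 11U left
Final racks: [4,3,16] [5,6,6,4] [5,18] [18,2] [16] [13].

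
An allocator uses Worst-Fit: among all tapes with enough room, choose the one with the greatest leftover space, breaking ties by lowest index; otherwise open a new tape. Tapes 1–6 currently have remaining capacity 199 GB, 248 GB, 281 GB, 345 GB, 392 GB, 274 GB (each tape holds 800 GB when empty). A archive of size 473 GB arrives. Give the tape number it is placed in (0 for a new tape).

No tape has ≥ 473 GB free, so a new tape is opened.

0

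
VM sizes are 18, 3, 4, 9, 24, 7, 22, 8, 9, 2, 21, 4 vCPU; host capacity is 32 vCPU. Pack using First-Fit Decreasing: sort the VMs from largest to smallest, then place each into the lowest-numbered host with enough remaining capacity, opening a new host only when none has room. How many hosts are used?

Sorted descending: 24, 22, 21, 18, 9, 9, 8, 7, 4, 4, 3, 2.
24 vCPU → host 1 (remaining 8 vCPU)
22 vCPU → host 2 (remaining 10 vCPU)
21 vCPU → host 3 (remaining 11 vCPU)
18 vCPU → host 4 (remaining 14 vCPU)
9 vCPU → host 2 (remaining 1 vCPU)
9 vCPU → host 3 (remaining 2 vCPU)
8 vCPU → host 1 (remaining 0 vCPU)
7 vCPU → host 4 (remaining 7 vCPU)
4 vCPU → host 4 (remaining 3 vCPU)
4 vCPU → host 5 (remaining 28 vCPU)
3 vCPU → host 4 (remaining 0 vCPU)
2 vCPU → host 3 (remaining 0 vCPU)
Final hosts: [24,8] [22,9] [21,9,2] [18,7,4,3] [4].

5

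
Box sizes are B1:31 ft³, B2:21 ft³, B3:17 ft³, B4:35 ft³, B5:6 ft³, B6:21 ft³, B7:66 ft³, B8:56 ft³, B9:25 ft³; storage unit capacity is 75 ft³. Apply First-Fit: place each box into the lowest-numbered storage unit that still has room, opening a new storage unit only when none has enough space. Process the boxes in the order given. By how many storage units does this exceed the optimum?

1

First-Fit: [31,21,17,6] [35,21] [66] [56] [25] → 5 storage units.
Total size 278 ft³; any packing needs at least ⌈278/75⌉ = 4 storage units.
An optimal packing achieves that bound: [66,6] [56,17] [35,31] [25,21,21] → 4 storage units.
Excess: 5 − 4 = 1.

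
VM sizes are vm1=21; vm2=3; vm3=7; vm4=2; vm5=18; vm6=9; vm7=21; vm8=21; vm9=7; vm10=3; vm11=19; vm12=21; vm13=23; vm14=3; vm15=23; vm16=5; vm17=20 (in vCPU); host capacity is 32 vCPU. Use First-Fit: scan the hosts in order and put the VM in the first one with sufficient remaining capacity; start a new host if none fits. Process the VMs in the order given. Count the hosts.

host 1: place vm1 (21 vCPU), 11 vCPU left
host 1: place vm2 (3 vCPU), 8 vCPU left
host 1: place vm3 (7 vCPU), 1 vCPU left
host 2: place vm4 (2 vCPU), 30 vCPU left
host 2: place vm5 (18 vCPU), 12 vCPU left
host 2: place vm6 (9 vCPU), 3 vCPU left
host 3: place vm7 (21 vCPU), 11 vCPU left
host 4: place vm8 (21 vCPU), 11 vCPU left
host 3: place vm9 (7 vCPU), 4 vCPU left
host 2: place vm10 (3 vCPU), 0 vCPU left
host 5: place vm11 (19 vCPU), 13 vCPU left
host 6: place vm12 (21 vCPU), 11 vCPU left
host 7: place vm13 (23 vCPU), 9 vCPU left
host 3: place vm14 (3 vCPU), 1 vCPU left
host 8: place vm15 (23 vCPU), 9 vCPU left
host 4: place vm16 (5 vCPU), 6 vCPU left
host 9: place vm17 (20 vCPU), 12 vCPU left

9 hosts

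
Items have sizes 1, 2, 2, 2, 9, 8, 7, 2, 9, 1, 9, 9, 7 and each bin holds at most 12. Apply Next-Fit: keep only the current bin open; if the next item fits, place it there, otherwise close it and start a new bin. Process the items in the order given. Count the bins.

8

1 → bin 1 (remaining 11)
2 → bin 1 (remaining 9)
2 → bin 1 (remaining 7)
2 → bin 1 (remaining 5)
9 → bin 2 (remaining 3)
8 → bin 3 (remaining 4)
7 → bin 4 (remaining 5)
2 → bin 4 (remaining 3)
9 → bin 5 (remaining 3)
1 → bin 5 (remaining 2)
9 → bin 6 (remaining 3)
9 → bin 7 (remaining 3)
7 → bin 8 (remaining 5)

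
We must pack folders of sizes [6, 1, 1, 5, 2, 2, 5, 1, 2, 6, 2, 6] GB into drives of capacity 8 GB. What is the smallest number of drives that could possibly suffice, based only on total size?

Total size = 6 + 1 + 1 + 5 + 2 + 2 + 5 + 1 + 2 + 6 + 2 + 6 = 39 GB.
⌈39 / 8⌉ = 5.

5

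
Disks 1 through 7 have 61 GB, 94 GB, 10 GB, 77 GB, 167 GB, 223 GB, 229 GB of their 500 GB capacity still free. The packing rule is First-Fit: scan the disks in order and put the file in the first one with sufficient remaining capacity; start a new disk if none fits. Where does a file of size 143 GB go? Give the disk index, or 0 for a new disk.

5

Disks with room: disk 5 (167 GB), disk 6 (223 GB), disk 7 (229 GB).
The first with room is disk 5.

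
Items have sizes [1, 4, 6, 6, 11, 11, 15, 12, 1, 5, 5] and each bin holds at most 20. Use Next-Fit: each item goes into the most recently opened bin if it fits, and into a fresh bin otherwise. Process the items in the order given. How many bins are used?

6

1 → bin 1 (remaining 19)
4 → bin 1 (remaining 15)
6 → bin 1 (remaining 9)
6 → bin 1 (remaining 3)
11 → bin 2 (remaining 9)
11 → bin 3 (remaining 9)
15 → bin 4 (remaining 5)
12 → bin 5 (remaining 8)
1 → bin 5 (remaining 7)
5 → bin 5 (remaining 2)
5 → bin 6 (remaining 15)
Final bins: [1,4,6,6] [11] [11] [15] [12,1,5] [5].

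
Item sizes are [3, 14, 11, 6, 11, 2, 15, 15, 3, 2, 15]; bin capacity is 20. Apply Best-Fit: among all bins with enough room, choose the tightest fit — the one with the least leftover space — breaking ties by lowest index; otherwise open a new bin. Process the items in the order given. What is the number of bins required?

Put 3 in bin 1; 17 remain.
Put 14 in bin 1; 3 remain.
Put 11 in bin 2; 9 remain.
Put 6 in bin 2; 3 remain.
Put 11 in bin 3; 9 remain.
Put 2 in bin 1; 1 remain.
Put 15 in bin 4; 5 remain.
Put 15 in bin 5; 5 remain.
Put 3 in bin 2; 0 remain.
Put 2 in bin 4; 3 remain.
Put 15 in bin 6; 5 remain.

6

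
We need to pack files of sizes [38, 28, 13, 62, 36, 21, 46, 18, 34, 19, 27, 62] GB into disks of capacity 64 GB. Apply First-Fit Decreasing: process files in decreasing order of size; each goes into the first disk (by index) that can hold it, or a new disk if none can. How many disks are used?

Sorted descending: 62, 62, 46, 38, 36, 34, 28, 27, 21, 19, 18, 13.
62 GB → disk 1 (remaining 2 GB)
62 GB → disk 2 (remaining 2 GB)
46 GB → disk 3 (remaining 18 GB)
38 GB → disk 4 (remaining 26 GB)
36 GB → disk 5 (remaining 28 GB)
34 GB → disk 6 (remaining 30 GB)
28 GB → disk 5 (remaining 0 GB)
27 GB → disk 6 (remaining 3 GB)
21 GB → disk 4 (remaining 5 GB)
19 GB → disk 7 (remaining 45 GB)
18 GB → disk 3 (remaining 0 GB)
13 GB → disk 7 (remaining 32 GB)
Final disks: [62] [62] [46,18] [38,21] [36,28] [34,27] [19,13].

7 disks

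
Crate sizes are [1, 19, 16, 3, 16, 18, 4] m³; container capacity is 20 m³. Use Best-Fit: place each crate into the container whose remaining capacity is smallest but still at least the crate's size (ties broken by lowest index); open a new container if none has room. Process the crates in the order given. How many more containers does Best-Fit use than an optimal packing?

Best-Fit: [1,19] [16,3] [16,4] [18] → 4 containers.
Total size 77 m³; any packing needs at least ⌈77/20⌉ = 4 containers.
So 4 is already optimal.

0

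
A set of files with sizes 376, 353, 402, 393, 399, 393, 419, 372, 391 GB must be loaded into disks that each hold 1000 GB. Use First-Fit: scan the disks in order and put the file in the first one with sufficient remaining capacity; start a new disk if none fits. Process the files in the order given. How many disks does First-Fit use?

5

Put 376 GB in disk 1; 624 GB remain.
Put 353 GB in disk 1; 271 GB remain.
Put 402 GB in disk 2; 598 GB remain.
Put 393 GB in disk 2; 205 GB remain.
Put 399 GB in disk 3; 601 GB remain.
Put 393 GB in disk 3; 208 GB remain.
Put 419 GB in disk 4; 581 GB remain.
Put 372 GB in disk 4; 209 GB remain.
Put 391 GB in disk 5; 609 GB remain.
Final disks: [376,353] [402,393] [399,393] [419,372] [391].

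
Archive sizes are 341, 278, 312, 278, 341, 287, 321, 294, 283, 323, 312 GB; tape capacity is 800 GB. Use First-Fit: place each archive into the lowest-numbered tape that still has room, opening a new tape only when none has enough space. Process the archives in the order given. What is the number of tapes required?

341 GB → tape 1 (remaining 459 GB)
278 GB → tape 1 (remaining 181 GB)
312 GB → tape 2 (remaining 488 GB)
278 GB → tape 2 (remaining 210 GB)
341 GB → tape 3 (remaining 459 GB)
287 GB → tape 3 (remaining 172 GB)
321 GB → tape 4 (remaining 479 GB)
294 GB → tape 4 (remaining 185 GB)
283 GB → tape 5 (remaining 517 GB)
323 GB → tape 5 (remaining 194 GB)
312 GB → tape 6 (remaining 488 GB)

6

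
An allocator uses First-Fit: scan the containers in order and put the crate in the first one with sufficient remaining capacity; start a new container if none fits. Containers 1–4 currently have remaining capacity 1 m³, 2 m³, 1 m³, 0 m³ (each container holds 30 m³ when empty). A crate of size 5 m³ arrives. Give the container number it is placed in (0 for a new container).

0

No container has ≥ 5 m³ free, so a new container is opened.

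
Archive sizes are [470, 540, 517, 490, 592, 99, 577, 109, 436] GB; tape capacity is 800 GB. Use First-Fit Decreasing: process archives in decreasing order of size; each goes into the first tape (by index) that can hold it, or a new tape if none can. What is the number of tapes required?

7

Sorted descending: 592, 577, 540, 517, 490, 470, 436, 109, 99.
tape 1: place 592 GB, 208 GB left
tape 2: place 577 GB, 223 GB left
tape 3: place 540 GB, 260 GB left
tape 4: place 517 GB, 283 GB left
tape 5: place 490 GB, 310 GB left
tape 6: place 470 GB, 330 GB left
tape 7: place 436 GB, 364 GB left
tape 1: place 109 GB, 99 GB left
tape 1: place 99 GB, 0 GB left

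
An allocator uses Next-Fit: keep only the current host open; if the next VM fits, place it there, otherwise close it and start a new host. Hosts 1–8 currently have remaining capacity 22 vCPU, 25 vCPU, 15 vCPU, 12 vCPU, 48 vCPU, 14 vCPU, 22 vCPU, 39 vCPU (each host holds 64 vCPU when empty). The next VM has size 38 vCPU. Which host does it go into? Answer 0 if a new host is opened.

8

Next-Fit only looks at host 8, which has 39 vCPU free.
38 vCPU fits there.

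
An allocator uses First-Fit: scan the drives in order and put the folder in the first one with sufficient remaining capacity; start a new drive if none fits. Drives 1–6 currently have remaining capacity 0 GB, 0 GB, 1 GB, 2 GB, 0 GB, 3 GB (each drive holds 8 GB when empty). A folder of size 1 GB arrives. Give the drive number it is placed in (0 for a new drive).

Drives with room: drive 3 (1 GB), drive 4 (2 GB), drive 6 (3 GB).
The first with room is drive 3.

3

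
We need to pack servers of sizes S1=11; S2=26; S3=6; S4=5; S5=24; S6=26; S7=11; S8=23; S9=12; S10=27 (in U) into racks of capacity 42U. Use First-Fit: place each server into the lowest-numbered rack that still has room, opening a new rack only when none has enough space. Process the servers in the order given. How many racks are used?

rack 1: place S1 (11U), 31U left
rack 1: place S2 (26U), 5U left
rack 2: place S3 (6U), 36U left
rack 1: place S4 (5U), 0U left
rack 2: place S5 (24U), 12U left
rack 3: place S6 (26U), 16U left
rack 2: place S7 (11U), 1U left
rack 4: place S8 (23U), 19U left
rack 3: place S9 (12U), 4U left
rack 5: place S10 (27U), 15U left

5 racks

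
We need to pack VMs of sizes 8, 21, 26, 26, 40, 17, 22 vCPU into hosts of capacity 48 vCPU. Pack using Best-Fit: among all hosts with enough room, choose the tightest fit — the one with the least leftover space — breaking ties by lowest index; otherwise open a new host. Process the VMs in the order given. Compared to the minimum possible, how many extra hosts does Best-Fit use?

0

Best-Fit: [8,21,17] [26,22] [26] [40] → 4 hosts.
Total size 160 vCPU; any packing needs at least ⌈160/48⌉ = 4 hosts.
So 4 is already optimal.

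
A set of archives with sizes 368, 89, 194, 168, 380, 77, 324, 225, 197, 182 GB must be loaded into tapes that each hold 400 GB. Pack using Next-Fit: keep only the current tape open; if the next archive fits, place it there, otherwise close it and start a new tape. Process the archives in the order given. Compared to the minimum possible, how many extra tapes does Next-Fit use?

2

Next-Fit: [368] [89,194] [168] [380] [77] [324] [225] [197,182] → 8 tapes.
Total size 2204 GB; any packing needs at least ⌈2204/400⌉ = 6 tapes.
An optimal packing achieves that bound: [380] [368] [324] [225,168] [197,194] [182,89,77] → 6 tapes.
Excess: 8 − 6 = 2.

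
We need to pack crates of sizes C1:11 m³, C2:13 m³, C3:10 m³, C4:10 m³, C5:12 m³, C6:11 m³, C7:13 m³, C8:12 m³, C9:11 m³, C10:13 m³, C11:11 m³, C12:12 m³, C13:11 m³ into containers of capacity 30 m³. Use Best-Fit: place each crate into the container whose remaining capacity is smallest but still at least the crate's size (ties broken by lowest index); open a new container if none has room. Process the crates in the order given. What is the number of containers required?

7

Put C1 (11 m³) in container 1; 19 m³ remain.
Put C2 (13 m³) in container 1; 6 m³ remain.
Put C3 (10 m³) in container 2; 20 m³ remain.
Put C4 (10 m³) in container 2; 10 m³ remain.
Put C5 (12 m³) in container 3; 18 m³ remain.
Put C6 (11 m³) in container 3; 7 m³ remain.
Put C7 (13 m³) in container 4; 17 m³ remain.
Put C8 (12 m³) in container 4; 5 m³ remain.
Put C9 (11 m³) in container 5; 19 m³ remain.
Put C10 (13 m³) in container 5; 6 m³ remain.
Put C11 (11 m³) in container 6; 19 m³ remain.
Put C12 (12 m³) in container 6; 7 m³ remain.
Put C13 (11 m³) in container 7; 19 m³ remain.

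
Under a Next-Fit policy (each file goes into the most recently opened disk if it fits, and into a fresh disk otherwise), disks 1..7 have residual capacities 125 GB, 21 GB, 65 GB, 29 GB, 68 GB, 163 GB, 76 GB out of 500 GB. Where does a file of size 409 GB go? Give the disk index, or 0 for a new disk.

0

Next-Fit only looks at disk 7, which has 76 GB free.
409 GB does not fit, so a new disk is opened.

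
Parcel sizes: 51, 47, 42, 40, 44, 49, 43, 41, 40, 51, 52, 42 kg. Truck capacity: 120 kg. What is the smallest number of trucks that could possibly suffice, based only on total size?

Total size = 51 + 47 + 42 + 40 + 44 + 49 + 43 + 41 + 40 + 51 + 52 + 42 = 542 kg.
⌈542 / 120⌉ = 5.

5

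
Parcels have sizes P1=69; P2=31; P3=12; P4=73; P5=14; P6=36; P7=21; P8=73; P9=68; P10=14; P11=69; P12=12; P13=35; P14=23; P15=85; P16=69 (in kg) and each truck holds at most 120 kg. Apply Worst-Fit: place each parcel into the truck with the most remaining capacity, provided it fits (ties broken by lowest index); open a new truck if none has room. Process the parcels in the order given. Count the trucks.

8

truck 1: place P1 (69 kg), 51 kg left
truck 1: place P2 (31 kg), 20 kg left
truck 1: place P3 (12 kg), 8 kg left
truck 2: place P4 (73 kg), 47 kg left
truck 2: place P5 (14 kg), 33 kg left
truck 3: place P6 (36 kg), 84 kg left
truck 3: place P7 (21 kg), 63 kg left
truck 4: place P8 (73 kg), 47 kg left
truck 5: place P9 (68 kg), 52 kg left
truck 3: place P10 (14 kg), 49 kg left
truck 6: place P11 (69 kg), 51 kg left
truck 5: place P12 (12 kg), 40 kg left
truck 6: place P13 (35 kg), 16 kg left
truck 3: place P14 (23 kg), 26 kg left
truck 7: place P15 (85 kg), 35 kg left
truck 8: place P16 (69 kg), 51 kg left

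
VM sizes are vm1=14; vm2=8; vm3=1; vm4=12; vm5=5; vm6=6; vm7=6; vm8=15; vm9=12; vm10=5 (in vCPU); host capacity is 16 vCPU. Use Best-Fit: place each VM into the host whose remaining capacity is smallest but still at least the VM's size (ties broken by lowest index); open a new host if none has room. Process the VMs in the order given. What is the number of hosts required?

7

host 1: place vm1 (14 vCPU), 2 vCPU left
host 2: place vm2 (8 vCPU), 8 vCPU left
host 1: place vm3 (1 vCPU), 1 vCPU left
host 3: place vm4 (12 vCPU), 4 vCPU left
host 2: place vm5 (5 vCPU), 3 vCPU left
host 4: place vm6 (6 vCPU), 10 vCPU left
host 4: place vm7 (6 vCPU), 4 vCPU left
host 5: place vm8 (15 vCPU), 1 vCPU left
host 6: place vm9 (12 vCPU), 4 vCPU left
host 7: place vm10 (5 vCPU), 11 vCPU left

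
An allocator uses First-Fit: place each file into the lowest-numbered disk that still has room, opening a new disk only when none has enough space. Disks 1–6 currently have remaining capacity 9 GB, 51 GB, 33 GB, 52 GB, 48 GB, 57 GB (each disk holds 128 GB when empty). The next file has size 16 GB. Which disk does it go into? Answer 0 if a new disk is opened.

2

Disks with room: disk 2 (51 GB), disk 3 (33 GB), disk 4 (52 GB), disk 5 (48 GB), disk 6 (57 GB).
The first with room is disk 2.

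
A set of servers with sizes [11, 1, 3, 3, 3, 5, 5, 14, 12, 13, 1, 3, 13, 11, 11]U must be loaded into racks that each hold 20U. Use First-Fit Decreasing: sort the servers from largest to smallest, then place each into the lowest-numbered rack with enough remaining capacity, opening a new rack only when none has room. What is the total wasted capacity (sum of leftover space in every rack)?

31

Sorted descending: 14, 13, 13, 12, 11, 11, 11, 5, 5, 3, 3, 3, 3, 1, 1.
rack 1: place 14U, 6U left
rack 2: place 13U, 7U left
rack 3: place 13U, 7U left
rack 4: place 12U, 8U left
rack 5: place 11U, 9U left
rack 6: place 11U, 9U left
rack 7: place 11U, 9U left
rack 1: place 5U, 1U left
rack 2: place 5U, 2U left
rack 3: place 3U, 4U left
rack 3: place 3U, 1U left
rack 4: place 3U, 5U left
rack 4: place 3U, 2U left
rack 1: place 1U, 0U left
rack 2: place 1U, 1U left
7 racks × 20U = 140U; used 109U; unused 31U.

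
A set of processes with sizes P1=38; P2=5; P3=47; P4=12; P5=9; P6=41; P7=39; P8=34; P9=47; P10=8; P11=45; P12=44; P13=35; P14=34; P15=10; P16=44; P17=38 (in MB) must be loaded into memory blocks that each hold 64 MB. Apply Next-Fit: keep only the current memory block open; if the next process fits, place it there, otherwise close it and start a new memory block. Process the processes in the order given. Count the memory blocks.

memory block 1: place P1 (38 MB), 26 MB left
memory block 1: place P2 (5 MB), 21 MB left
memory block 2: place P3 (47 MB), 17 MB left
memory block 2: place P4 (12 MB), 5 MB left
memory block 3: place P5 (9 MB), 55 MB left
memory block 3: place P6 (41 MB), 14 MB left
memory block 4: place P7 (39 MB), 25 MB left
memory block 5: place P8 (34 MB), 30 MB left
memory block 6: place P9 (47 MB), 17 MB left
memory block 6: place P10 (8 MB), 9 MB left
memory block 7: place P11 (45 MB), 19 MB left
memory block 8: place P12 (44 MB), 20 MB left
memory block 9: place P13 (35 MB), 29 MB left
memory block 10: place P14 (34 MB), 30 MB left
memory block 10: place P15 (10 MB), 20 MB left
memory block 11: place P16 (44 MB), 20 MB left
memory block 12: place P17 (38 MB), 26 MB left

12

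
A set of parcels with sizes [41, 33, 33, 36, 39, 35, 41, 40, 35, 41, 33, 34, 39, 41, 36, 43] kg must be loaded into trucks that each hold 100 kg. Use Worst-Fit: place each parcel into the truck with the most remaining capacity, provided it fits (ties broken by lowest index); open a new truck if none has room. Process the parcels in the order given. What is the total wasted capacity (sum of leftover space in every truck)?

41 kg → truck 1 (remaining 59 kg)
33 kg → truck 1 (remaining 26 kg)
33 kg → truck 2 (remaining 67 kg)
36 kg → truck 2 (remaining 31 kg)
39 kg → truck 3 (remaining 61 kg)
35 kg → truck 3 (remaining 26 kg)
41 kg → truck 4 (remaining 59 kg)
40 kg → truck 4 (remaining 19 kg)
35 kg → truck 5 (remaining 65 kg)
41 kg → truck 5 (remaining 24 kg)
33 kg → truck 6 (remaining 67 kg)
34 kg → truck 6 (remaining 33 kg)
39 kg → truck 7 (remaining 61 kg)
41 kg → truck 7 (remaining 20 kg)
36 kg → truck 8 (remaining 64 kg)
43 kg → truck 8 (remaining 21 kg)
8 trucks × 100 kg = 800 kg; used 600 kg; unused 200 kg.

200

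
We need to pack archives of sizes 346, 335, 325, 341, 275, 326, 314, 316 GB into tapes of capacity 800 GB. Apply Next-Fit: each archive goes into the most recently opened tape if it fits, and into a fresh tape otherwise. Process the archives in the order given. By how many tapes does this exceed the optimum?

0

Next-Fit: [346,335] [325,341] [275,326] [314,316] → 4 tapes.
Total size 2578 GB; any packing needs at least ⌈2578/800⌉ = 4 tapes.
So 4 is already optimal.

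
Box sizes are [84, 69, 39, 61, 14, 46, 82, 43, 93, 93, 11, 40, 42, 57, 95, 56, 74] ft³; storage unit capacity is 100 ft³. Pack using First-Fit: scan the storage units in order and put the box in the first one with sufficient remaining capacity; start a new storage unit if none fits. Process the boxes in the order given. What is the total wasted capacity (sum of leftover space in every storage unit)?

201

Put 84 ft³ in storage unit 1; 16 ft³ remain.
Put 69 ft³ in storage unit 2; 31 ft³ remain.
Put 39 ft³ in storage unit 3; 61 ft³ remain.
Put 61 ft³ in storage unit 3; 0 ft³ remain.
Put 14 ft³ in storage unit 1; 2 ft³ remain.
Put 46 ft³ in storage unit 4; 54 ft³ remain.
Put 82 ft³ in storage unit 5; 18 ft³ remain.
Put 43 ft³ in storage unit 4; 11 ft³ remain.
Put 93 ft³ in storage unit 6; 7 ft³ remain.
Put 93 ft³ in storage unit 7; 7 ft³ remain.
Put 11 ft³ in storage unit 2; 20 ft³ remain.
Put 40 ft³ in storage unit 8; 60 ft³ remain.
Put 42 ft³ in storage unit 8; 18 ft³ remain.
Put 57 ft³ in storage unit 9; 43 ft³ remain.
Put 95 ft³ in storage unit 10; 5 ft³ remain.
Put 56 ft³ in storage unit 11; 44 ft³ remain.
Put 74 ft³ in storage unit 12; 26 ft³ remain.
12 storage units × 100 ft³ = 1200 ft³; used 999 ft³; unused 201 ft³.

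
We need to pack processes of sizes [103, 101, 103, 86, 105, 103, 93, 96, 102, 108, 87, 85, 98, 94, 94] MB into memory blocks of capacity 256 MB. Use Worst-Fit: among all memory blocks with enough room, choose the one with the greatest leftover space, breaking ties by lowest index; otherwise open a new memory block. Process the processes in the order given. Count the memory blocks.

8

Put 103 MB in memory block 1; 153 MB remain.
Put 101 MB in memory block 1; 52 MB remain.
Put 103 MB in memory block 2; 153 MB remain.
Put 86 MB in memory block 2; 67 MB remain.
Put 105 MB in memory block 3; 151 MB remain.
Put 103 MB in memory block 3; 48 MB remain.
Put 93 MB in memory block 4; 163 MB remain.
Put 96 MB in memory block 4; 67 MB remain.
Put 102 MB in memory block 5; 154 MB remain.
Put 108 MB in memory block 5; 46 MB remain.
Put 87 MB in memory block 6; 169 MB remain.
Put 85 MB in memory block 6; 84 MB remain.
Put 98 MB in memory block 7; 158 MB remain.
Put 94 MB in memory block 7; 64 MB remain.
Put 94 MB in memory block 8; 162 MB remain.
Final memory blocks: [103,101] [103,86] [105,103] [93,96] [102,108] [87,85] [98,94] [94].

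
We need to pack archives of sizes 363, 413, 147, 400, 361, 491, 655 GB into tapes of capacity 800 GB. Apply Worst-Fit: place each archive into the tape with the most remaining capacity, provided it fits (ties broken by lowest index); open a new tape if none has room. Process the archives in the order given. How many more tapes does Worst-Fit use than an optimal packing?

1

Worst-Fit: [363,413] [147,400] [361] [491] [655] → 5 tapes.
Total size 2830 GB; any packing needs at least ⌈2830/800⌉ = 4 tapes.
An optimal packing achieves that bound: [655] [491,147] [413,363] [400,361] → 4 tapes.
Excess: 5 − 4 = 1.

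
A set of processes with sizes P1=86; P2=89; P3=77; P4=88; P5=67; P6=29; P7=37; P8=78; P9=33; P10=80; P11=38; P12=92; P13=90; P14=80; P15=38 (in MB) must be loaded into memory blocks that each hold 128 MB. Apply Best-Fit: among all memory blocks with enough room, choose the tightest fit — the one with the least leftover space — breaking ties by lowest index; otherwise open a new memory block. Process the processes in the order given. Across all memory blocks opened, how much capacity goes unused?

278

P1 (86 MB) → memory block 1 (remaining 42 MB)
P2 (89 MB) → memory block 2 (remaining 39 MB)
P3 (77 MB) → memory block 3 (remaining 51 MB)
P4 (88 MB) → memory block 4 (remaining 40 MB)
P5 (67 MB) → memory block 5 (remaining 61 MB)
P6 (29 MB) → memory block 2 (remaining 10 MB)
P7 (37 MB) → memory block 4 (remaining 3 MB)
P8 (78 MB) → memory block 6 (remaining 50 MB)
P9 (33 MB) → memory block 1 (remaining 9 MB)
P10 (80 MB) → memory block 7 (remaining 48 MB)
P11 (38 MB) → memory block 7 (remaining 10 MB)
P12 (92 MB) → memory block 8 (remaining 36 MB)
P13 (90 MB) → memory block 9 (remaining 38 MB)
P14 (80 MB) → memory block 10 (remaining 48 MB)
P15 (38 MB) → memory block 9 (remaining 0 MB)
10 memory blocks × 128 MB = 1280 MB; used 1002 MB; unused 278 MB.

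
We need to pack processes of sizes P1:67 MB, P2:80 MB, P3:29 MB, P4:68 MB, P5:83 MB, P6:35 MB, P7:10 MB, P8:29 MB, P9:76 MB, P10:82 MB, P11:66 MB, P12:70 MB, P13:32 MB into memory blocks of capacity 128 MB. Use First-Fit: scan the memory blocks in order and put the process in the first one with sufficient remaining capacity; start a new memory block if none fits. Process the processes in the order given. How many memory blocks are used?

memory block 1: place P1 (67 MB), 61 MB left
memory block 2: place P2 (80 MB), 48 MB left
memory block 1: place P3 (29 MB), 32 MB left
memory block 3: place P4 (68 MB), 60 MB left
memory block 4: place P5 (83 MB), 45 MB left
memory block 2: place P6 (35 MB), 13 MB left
memory block 1: place P7 (10 MB), 22 MB left
memory block 3: place P8 (29 MB), 31 MB left
memory block 5: place P9 (76 MB), 52 MB left
memory block 6: place P10 (82 MB), 46 MB left
memory block 7: place P11 (66 MB), 62 MB left
memory block 8: place P12 (70 MB), 58 MB left
memory block 4: place P13 (32 MB), 13 MB left
Final memory blocks: [67,29,10] [80,35] [68,29] [83,32] [76] [82] [66] [70].

8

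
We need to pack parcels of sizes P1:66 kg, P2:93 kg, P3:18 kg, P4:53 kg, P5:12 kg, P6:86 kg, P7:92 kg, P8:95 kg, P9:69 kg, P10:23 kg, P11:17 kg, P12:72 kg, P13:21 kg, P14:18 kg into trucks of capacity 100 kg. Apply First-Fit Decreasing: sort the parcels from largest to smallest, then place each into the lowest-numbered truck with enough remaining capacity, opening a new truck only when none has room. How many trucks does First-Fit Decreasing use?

Sorted descending: 95, 93, 92, 86, 72, 69, 66, 53, 23, 21, 18, 18, 17, 12.
Put 95 kg in truck 1; 5 kg remain.
Put 93 kg in truck 2; 7 kg remain.
Put 92 kg in truck 3; 8 kg remain.
Put 86 kg in truck 4; 14 kg remain.
Put 72 kg in truck 5; 28 kg remain.
Put 69 kg in truck 6; 31 kg remain.
Put 66 kg in truck 7; 34 kg remain.
Put 53 kg in truck 8; 47 kg remain.
Put 23 kg in truck 5; 5 kg remain.
Put 21 kg in truck 6; 10 kg remain.
Put 18 kg in truck 7; 16 kg remain.
Put 18 kg in truck 8; 29 kg remain.
Put 17 kg in truck 8; 12 kg remain.
Put 12 kg in truck 4; 2 kg remain.

8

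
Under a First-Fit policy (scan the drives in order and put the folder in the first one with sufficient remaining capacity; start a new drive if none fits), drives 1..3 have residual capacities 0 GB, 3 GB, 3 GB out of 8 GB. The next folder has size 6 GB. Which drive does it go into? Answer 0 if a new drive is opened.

No drive has ≥ 6 GB free, so a new drive is opened.

0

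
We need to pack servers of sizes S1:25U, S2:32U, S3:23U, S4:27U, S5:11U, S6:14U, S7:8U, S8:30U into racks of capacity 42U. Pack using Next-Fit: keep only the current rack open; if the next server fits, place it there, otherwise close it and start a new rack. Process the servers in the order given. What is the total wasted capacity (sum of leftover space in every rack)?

Put S1 (25U) in rack 1; 17U remain.
Put S2 (32U) in rack 2; 10U remain.
Put S3 (23U) in rack 3; 19U remain.
Put S4 (27U) in rack 4; 15U remain.
Put S5 (11U) in rack 4; 4U remain.
Put S6 (14U) in rack 5; 28U remain.
Put S7 (8U) in rack 5; 20U remain.
Put S8 (30U) in rack 6; 12U remain.
6 racks × 42U = 252U; used 170U; unused 82U.

82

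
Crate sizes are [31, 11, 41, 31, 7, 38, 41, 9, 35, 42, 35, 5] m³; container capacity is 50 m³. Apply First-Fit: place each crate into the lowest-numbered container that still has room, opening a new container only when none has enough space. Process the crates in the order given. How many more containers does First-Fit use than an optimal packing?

First-Fit: [31,11,7] [41,9] [31,5] [38] [41] [35] [42] [35] → 8 containers.
8 crates exceed 25 m³ (half the capacity), and no two of those can share a container, so at least 8 containers are needed.
So 8 is already optimal.

0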